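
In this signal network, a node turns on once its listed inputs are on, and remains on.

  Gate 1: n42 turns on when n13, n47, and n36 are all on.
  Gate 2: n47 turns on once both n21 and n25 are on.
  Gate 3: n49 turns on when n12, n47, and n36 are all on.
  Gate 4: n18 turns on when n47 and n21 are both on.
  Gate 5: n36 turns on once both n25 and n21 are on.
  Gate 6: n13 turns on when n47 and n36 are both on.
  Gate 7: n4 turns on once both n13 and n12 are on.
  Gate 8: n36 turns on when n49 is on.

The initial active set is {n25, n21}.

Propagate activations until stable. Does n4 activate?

No

n4 would need n13 and n12 (Gate 7), but n12 never turns on.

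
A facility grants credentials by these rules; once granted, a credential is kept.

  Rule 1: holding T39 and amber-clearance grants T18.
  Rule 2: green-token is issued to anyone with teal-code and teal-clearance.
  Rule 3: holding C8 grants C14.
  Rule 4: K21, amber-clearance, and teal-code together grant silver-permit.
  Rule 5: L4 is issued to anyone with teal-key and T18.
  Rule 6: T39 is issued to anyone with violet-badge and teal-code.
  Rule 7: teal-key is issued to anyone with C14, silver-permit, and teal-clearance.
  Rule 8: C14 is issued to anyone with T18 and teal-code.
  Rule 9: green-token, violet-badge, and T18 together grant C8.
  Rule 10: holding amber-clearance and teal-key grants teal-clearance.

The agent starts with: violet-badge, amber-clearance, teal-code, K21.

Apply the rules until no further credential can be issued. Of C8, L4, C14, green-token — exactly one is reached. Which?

C14

Holding violet-badge and teal-code grants T39 (Rule 6).
Holding T39 and amber-clearance grants T18 (Rule 1).
Holding T18 and teal-code grants C14 (Rule 8).
C8 would need green-token, violet-badge, and T18 (Rule 9), but green-token is never granted. green-token would need teal-code and teal-clearance (Rule 2), but teal-clearance is never granted. L4 would need teal-key and T18 (Rule 5), but teal-key is never granted.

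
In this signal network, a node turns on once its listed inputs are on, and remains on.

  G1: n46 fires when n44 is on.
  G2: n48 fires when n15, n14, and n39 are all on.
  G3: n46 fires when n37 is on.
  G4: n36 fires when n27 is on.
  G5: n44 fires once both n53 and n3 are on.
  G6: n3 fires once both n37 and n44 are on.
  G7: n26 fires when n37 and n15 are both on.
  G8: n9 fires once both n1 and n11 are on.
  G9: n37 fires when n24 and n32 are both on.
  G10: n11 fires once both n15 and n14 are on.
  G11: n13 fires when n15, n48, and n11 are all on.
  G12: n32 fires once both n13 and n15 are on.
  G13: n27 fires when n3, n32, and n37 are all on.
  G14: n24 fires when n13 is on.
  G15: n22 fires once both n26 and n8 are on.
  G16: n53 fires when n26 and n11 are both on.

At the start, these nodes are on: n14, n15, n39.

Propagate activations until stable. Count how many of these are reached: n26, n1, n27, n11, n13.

3

n15 and n14 are on, so n11 fires (G10).
G2: n15, n14, and n39 on → n48 on.
n15, n48, and n11 are on, so n13 fires (G11).
G14: n13 on → n24 on.
n13 and n15 are on, so n32 fires (G12).
n24 and n32 are on, so n37 fires (G9).
G7: n37 and n15 on → n26 on.
n26: reached.
No rule produces n1, and it is not given.
n27 would need n3, n32, and n37 (G13), but n3 never turns on.
n11: reached.
n13: reached.
Reached: n26, n11, and n13 — 3 of the 5.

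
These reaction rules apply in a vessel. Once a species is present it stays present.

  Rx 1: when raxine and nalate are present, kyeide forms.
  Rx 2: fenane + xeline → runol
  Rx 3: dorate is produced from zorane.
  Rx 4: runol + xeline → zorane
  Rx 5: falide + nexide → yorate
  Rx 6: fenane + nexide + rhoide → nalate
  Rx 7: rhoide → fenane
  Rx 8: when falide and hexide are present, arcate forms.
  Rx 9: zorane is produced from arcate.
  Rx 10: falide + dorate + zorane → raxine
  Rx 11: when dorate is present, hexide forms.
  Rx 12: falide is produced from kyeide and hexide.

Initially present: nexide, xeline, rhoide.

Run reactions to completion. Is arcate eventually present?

arcate would need falide and hexide (Rx 8), but falide never forms.

No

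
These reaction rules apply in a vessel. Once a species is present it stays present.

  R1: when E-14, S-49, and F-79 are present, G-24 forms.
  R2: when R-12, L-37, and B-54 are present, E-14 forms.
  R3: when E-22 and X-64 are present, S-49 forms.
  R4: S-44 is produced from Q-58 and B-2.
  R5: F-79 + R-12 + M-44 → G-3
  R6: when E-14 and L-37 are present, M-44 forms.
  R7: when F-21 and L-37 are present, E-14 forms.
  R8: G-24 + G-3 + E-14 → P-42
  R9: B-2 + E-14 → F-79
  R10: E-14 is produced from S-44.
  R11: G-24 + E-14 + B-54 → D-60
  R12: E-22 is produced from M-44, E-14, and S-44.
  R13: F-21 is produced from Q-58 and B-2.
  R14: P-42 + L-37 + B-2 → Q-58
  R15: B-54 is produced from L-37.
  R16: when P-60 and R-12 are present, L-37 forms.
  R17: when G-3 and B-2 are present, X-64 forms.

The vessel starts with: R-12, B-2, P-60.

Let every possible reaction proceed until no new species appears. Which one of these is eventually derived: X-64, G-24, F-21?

P-60 and R-12 present → L-37 forms (R16).
L-37 present → B-54 forms (R15).
R-12, L-37, and B-54 present → E-14 forms (R2).
B-2 and E-14 present → F-79 forms (R9).
E-14 and L-37 present → M-44 forms (R6).
F-79, R-12, and M-44 present → G-3 forms (R5).
G-3 and B-2 present → X-64 forms (R17).
F-21 would need Q-58 and B-2 (R13), but Q-58 never forms. G-24 would need E-14, S-49, and F-79 (R1), but S-49 never forms.

X-64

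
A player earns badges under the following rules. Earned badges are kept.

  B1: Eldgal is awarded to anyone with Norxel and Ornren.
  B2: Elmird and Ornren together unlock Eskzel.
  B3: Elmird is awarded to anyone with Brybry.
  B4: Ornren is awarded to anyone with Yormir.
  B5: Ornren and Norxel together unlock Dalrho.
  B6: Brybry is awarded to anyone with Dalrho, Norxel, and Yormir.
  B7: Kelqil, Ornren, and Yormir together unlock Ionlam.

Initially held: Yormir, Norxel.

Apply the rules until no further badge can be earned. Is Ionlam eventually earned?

No

Ionlam would need Kelqil, Ornren, and Yormir (B7), but Kelqil is never earned.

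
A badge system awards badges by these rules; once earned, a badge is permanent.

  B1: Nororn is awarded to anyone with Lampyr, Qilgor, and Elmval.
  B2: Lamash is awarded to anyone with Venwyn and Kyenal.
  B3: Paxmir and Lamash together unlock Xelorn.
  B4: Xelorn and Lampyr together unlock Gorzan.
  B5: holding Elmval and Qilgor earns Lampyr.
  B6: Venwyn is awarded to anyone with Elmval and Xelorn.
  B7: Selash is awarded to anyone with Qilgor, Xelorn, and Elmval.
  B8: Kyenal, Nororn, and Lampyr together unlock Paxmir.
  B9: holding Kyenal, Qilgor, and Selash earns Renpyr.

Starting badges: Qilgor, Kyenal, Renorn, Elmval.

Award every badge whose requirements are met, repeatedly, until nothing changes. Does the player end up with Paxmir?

With Elmval and Qilgor, Lampyr is earned (B5).
With Lampyr, Qilgor, and Elmval, Nororn is earned (B1).
With Kyenal, Nororn, and Lampyr, Paxmir is earned (B8).

Yes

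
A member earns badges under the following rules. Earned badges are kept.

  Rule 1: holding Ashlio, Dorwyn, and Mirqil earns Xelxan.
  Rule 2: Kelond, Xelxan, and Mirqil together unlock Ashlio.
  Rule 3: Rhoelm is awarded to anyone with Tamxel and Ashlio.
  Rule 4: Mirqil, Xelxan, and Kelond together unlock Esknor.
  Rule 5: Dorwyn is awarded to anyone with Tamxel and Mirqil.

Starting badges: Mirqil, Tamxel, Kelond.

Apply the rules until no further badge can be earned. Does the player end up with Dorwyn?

Yes

With Tamxel and Mirqil, Dorwyn is earned (Rule 5).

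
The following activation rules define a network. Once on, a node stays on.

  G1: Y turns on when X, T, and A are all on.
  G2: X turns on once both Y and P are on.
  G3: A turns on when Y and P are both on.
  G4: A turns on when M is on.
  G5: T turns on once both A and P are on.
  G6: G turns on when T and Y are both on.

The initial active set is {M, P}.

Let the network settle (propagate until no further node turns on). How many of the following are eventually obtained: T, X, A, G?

M is on, so A turns on (G4).
A and P are on, so T turns on (G5).
T: reached.
X would need Y and P (G2), but Y never turns on.
A: reached.
G would need T and Y (G6), but Y never turns on.
Reached: T and A — 2 of the 4.

2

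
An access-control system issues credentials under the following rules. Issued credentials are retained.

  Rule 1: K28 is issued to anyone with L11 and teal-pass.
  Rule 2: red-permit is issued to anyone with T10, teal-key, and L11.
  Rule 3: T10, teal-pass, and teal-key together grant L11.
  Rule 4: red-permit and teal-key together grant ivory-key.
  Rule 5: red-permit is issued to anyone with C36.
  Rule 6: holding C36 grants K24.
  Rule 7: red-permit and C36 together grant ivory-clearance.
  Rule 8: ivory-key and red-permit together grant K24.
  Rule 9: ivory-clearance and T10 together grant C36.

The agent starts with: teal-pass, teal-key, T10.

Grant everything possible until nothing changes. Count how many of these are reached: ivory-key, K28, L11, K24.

Holding T10, teal-pass, and teal-key grants L11 (Rule 3).
Holding T10, teal-key, and L11 grants red-permit (Rule 2).
Holding L11 and teal-pass grants K28 (Rule 1).
Holding red-permit and teal-key grants ivory-key (Rule 4).
Holding ivory-key and red-permit grants K24 (Rule 8).
ivory-key: reached.
K28: reached.
L11: reached.
K24: reached.
All 4 are reached.

4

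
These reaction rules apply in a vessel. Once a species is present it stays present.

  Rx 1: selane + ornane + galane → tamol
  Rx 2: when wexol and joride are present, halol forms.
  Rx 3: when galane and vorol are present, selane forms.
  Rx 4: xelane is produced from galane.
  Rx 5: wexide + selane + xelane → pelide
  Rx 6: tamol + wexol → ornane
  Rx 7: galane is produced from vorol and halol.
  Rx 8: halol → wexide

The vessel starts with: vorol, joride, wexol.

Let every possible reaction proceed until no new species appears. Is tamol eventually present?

No

tamol would need selane, ornane, and galane (Rx 1), but ornane never forms.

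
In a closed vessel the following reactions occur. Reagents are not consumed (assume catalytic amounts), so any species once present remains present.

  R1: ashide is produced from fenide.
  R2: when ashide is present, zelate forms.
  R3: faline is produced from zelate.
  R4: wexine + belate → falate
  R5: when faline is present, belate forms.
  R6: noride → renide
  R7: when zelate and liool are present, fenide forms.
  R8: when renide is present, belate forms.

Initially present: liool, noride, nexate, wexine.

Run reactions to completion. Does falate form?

noride present → renide forms (R6).
renide present → belate forms (R8).
wexine and belate present → falate forms (R4).

Yes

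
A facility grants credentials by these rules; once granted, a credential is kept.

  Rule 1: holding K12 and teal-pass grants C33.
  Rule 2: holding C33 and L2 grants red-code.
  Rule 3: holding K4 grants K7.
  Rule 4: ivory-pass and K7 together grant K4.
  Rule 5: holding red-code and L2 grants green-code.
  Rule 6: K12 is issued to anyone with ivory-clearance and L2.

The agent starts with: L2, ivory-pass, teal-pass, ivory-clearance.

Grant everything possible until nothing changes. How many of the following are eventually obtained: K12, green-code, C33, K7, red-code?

Holding ivory-clearance and L2 grants K12 (Rule 6).
Holding K12 and teal-pass grants C33 (Rule 1).
Holding C33 and L2 grants red-code (Rule 2).
Holding red-code and L2 grants green-code (Rule 5).
K12: reached.
green-code: reached.
C33: reached.
K7 would need K4 (Rule 3), but K4 is never granted.
red-code: reached.
Reached: K12, green-code, C33, and red-code — 4 of the 5.

4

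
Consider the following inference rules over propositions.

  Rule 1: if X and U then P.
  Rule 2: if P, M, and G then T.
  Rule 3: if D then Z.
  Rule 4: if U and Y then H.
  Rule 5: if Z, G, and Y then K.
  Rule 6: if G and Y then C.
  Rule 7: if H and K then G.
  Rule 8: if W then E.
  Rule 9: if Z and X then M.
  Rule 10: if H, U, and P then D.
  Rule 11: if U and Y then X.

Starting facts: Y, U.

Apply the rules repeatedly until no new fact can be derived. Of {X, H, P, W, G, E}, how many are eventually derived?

3

From U and Y, Rule 4 gives H.
U and Y hold, so X follows (Rule 11).
X and U hold, so P follows (Rule 1).
X: reached.
H: reached.
P: reached.
No rule produces W, and it is not given.
G would need H and K (Rule 7), but K is never established.
E would need W (Rule 8), but W is never established.
Reached: X, H, and P — 3 of the 6.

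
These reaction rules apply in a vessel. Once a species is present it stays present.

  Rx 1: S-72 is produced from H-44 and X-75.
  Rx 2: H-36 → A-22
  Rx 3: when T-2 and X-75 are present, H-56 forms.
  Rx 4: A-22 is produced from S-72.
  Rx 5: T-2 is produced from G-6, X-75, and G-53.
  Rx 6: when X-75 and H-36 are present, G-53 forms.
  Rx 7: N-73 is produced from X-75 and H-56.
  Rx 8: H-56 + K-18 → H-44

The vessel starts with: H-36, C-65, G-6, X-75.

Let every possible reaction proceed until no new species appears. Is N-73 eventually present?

X-75 and H-36 present → G-53 forms (Rx 6).
G-6, X-75, and G-53 present → T-2 forms (Rx 5).
T-2 and X-75 present → H-56 forms (Rx 3).
X-75 and H-56 present → N-73 forms (Rx 7).

Yes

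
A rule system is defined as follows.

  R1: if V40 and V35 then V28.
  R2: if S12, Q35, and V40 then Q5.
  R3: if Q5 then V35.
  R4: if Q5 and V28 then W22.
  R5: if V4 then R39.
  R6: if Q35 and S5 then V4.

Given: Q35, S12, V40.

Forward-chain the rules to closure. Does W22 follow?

Yes

S12, Q35, and V40 hold, so Q5 follows (R2).
From Q5, R3 gives V35.
From V40 and V35, R1 gives V28.
From Q5 and V28, R4 gives W22.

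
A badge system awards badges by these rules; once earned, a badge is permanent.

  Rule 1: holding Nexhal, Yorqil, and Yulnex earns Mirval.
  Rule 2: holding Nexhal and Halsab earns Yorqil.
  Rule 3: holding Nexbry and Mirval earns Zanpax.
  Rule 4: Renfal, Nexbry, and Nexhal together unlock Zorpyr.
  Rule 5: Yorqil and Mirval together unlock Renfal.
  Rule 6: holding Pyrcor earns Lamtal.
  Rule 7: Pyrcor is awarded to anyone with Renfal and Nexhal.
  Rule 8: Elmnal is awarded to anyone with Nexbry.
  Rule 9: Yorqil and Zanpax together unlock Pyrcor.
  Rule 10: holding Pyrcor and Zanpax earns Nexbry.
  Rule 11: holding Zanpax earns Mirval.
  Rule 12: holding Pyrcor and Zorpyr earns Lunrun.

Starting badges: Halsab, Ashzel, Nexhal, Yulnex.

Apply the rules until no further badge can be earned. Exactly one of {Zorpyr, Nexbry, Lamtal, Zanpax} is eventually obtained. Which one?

Lamtal

With Nexhal and Halsab, Yorqil is earned (Rule 2).
With Nexhal, Yorqil, and Yulnex, Mirval is earned (Rule 1).
With Yorqil and Mirval, Renfal is earned (Rule 5).
With Renfal and Nexhal, Pyrcor is earned (Rule 7).
With Pyrcor, Lamtal is earned (Rule 6).
Zanpax would need Nexbry and Mirval (Rule 3), but Nexbry is never earned. Zorpyr would need Renfal, Nexbry, and Nexhal (Rule 4), but Nexbry is never earned. Nexbry would need Pyrcor and Zanpax (Rule 10), but Zanpax is never earned.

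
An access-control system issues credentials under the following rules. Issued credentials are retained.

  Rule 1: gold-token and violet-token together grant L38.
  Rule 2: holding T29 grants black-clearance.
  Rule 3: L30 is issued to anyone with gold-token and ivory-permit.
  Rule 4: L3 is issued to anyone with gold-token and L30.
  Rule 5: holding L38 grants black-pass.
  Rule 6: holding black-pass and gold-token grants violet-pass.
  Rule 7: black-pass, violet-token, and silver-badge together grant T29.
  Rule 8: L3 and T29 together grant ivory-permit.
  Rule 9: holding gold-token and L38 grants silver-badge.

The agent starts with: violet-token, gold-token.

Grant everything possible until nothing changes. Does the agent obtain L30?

L30 would need gold-token and ivory-permit (Rule 3), but ivory-permit is never granted.

No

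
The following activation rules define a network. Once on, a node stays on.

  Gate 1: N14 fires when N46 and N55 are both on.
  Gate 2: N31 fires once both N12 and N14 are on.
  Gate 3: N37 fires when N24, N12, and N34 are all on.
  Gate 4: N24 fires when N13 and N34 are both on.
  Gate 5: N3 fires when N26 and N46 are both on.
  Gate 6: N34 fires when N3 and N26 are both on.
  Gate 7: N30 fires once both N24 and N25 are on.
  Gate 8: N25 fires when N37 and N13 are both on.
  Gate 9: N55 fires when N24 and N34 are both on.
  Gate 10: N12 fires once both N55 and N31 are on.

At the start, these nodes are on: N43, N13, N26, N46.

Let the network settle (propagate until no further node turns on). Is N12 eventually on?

N12 would need N55 and N31 (Gate 10), but N31 never turns on.

No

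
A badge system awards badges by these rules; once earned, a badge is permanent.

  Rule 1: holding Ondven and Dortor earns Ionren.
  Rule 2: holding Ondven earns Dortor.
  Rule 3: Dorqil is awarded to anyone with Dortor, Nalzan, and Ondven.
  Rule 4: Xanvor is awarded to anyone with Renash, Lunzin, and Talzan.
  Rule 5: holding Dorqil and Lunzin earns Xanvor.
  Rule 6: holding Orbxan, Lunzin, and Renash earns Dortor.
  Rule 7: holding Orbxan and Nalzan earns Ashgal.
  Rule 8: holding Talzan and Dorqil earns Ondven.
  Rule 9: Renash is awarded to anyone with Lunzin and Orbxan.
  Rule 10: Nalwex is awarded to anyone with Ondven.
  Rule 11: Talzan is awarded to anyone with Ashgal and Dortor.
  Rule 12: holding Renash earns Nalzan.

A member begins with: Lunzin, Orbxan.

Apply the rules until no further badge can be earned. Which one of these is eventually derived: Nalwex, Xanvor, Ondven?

With Lunzin and Orbxan, Renash is earned (Rule 9).
With Orbxan, Lunzin, and Renash, Dortor is earned (Rule 6).
With Renash, Nalzan is earned (Rule 12).
With Orbxan and Nalzan, Ashgal is earned (Rule 7).
With Ashgal and Dortor, Talzan is earned (Rule 11).
With Renash, Lunzin, and Talzan, Xanvor is earned (Rule 4).
Ondven would need Talzan and Dorqil (Rule 8), but Dorqil is never earned. Nalwex would need Ondven (Rule 10), but Ondven is never earned.

Xanvor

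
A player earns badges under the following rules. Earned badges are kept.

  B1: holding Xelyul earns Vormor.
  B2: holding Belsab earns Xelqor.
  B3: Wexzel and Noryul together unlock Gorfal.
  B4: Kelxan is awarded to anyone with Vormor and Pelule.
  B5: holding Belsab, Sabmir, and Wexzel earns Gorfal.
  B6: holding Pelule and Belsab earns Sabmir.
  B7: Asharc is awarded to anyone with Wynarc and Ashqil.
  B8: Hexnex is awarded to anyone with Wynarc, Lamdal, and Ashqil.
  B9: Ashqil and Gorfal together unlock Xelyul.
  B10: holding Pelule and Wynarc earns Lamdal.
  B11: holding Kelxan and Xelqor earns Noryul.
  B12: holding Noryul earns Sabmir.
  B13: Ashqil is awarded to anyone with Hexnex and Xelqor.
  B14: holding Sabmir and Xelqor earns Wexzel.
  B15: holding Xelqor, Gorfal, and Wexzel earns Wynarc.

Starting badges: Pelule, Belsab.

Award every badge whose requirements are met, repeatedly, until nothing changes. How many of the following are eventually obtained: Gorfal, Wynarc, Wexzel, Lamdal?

4

With Belsab, Xelqor is earned (B2).
With Pelule and Belsab, Sabmir is earned (B6).
With Sabmir and Xelqor, Wexzel is earned (B14).
With Belsab, Sabmir, and Wexzel, Gorfal is earned (B5).
With Xelqor, Gorfal, and Wexzel, Wynarc is earned (B15).
With Pelule and Wynarc, Lamdal is earned (B10).
Gorfal: reached.
Wynarc: reached.
Wexzel: reached.
Lamdal: reached.
All 4 are reached.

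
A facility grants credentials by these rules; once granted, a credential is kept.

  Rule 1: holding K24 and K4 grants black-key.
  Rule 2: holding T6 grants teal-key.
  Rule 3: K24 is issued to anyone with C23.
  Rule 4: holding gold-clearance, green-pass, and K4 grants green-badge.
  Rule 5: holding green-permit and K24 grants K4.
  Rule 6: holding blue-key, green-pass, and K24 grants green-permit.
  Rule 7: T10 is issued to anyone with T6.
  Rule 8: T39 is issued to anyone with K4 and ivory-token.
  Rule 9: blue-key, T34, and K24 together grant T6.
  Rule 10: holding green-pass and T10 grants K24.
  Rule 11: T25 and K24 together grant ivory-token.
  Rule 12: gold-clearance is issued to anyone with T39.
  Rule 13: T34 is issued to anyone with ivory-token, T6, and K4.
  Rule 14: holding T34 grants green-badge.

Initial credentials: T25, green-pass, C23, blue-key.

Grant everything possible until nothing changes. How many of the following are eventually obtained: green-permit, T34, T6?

1

Holding C23 grants K24 (Rule 3).
Holding blue-key, green-pass, and K24 grants green-permit (Rule 6).
green-permit: reached.
T34 would need ivory-token, T6, and K4 (Rule 13), but T6 is never granted.
T6 would need blue-key, T34, and K24 (Rule 9), but T34 is never granted.
Reached: green-permit — 1 of the 3.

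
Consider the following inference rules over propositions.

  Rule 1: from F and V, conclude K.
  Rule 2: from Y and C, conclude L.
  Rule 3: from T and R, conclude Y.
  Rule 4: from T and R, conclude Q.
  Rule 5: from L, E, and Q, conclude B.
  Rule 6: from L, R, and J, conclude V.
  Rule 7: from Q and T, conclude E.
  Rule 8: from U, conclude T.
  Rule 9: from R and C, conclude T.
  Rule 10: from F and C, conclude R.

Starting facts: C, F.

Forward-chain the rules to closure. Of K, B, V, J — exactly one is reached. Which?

From F and C, Rule 10 gives R.
R and C hold, so T follows (Rule 9).
T and R hold, so Q follows (Rule 4).
T and R hold, so Y follows (Rule 3).
Y and C hold, so L follows (Rule 2).
From Q and T, Rule 7 gives E.
From L, E, and Q, Rule 5 gives B.
No rule produces J, and it is not given. K would need F and V (Rule 1), but V is never established. V would need L, R, and J (Rule 6), but J is never established.

B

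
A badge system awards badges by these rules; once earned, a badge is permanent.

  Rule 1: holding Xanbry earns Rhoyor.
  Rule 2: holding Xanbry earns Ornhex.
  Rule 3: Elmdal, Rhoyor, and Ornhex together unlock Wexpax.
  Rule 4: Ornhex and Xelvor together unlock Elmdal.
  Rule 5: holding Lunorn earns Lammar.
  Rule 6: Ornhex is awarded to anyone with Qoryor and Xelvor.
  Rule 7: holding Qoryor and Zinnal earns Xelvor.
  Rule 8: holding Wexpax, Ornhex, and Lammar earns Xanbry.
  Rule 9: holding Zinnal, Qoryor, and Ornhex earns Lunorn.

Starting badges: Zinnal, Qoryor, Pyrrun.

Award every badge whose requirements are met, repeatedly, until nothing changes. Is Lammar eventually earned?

With Qoryor and Zinnal, Xelvor is earned (Rule 7).
With Qoryor and Xelvor, Ornhex is earned (Rule 6).
With Zinnal, Qoryor, and Ornhex, Lunorn is earned (Rule 9).
With Lunorn, Lammar is earned (Rule 5).

Yes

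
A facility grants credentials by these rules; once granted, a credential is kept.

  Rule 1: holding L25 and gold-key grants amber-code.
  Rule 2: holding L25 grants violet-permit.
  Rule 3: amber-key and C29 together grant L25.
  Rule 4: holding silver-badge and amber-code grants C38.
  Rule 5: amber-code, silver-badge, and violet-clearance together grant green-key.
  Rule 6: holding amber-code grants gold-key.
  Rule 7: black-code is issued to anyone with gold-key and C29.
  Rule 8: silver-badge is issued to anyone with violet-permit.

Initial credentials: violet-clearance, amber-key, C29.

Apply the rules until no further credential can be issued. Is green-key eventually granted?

No

green-key would need amber-code, silver-badge, and violet-clearance (Rule 5), but amber-code is never granted.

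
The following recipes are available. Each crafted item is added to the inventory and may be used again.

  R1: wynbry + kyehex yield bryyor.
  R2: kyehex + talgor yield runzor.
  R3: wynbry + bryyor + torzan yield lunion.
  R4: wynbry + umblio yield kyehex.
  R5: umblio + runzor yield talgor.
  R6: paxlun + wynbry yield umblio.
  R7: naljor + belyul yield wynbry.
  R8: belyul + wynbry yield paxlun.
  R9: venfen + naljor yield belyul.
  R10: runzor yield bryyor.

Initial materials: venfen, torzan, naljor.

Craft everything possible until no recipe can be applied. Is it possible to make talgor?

talgor would need umblio and runzor (R5), but runzor is never obtained.

No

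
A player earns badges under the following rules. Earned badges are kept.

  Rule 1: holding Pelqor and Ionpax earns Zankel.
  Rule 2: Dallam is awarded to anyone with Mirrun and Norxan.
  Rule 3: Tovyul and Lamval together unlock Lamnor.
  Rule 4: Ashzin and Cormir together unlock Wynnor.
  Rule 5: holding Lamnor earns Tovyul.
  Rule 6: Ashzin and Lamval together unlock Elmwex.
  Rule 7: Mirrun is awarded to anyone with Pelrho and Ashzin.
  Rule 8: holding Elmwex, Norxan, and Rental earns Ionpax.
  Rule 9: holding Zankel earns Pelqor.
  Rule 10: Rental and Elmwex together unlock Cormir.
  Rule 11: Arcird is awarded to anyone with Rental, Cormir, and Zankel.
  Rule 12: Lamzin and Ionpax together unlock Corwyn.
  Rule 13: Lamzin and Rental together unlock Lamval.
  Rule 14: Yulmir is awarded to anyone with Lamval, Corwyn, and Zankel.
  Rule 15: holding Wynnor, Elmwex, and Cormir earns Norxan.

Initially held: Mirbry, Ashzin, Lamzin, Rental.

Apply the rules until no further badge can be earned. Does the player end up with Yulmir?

Yulmir would need Lamval, Corwyn, and Zankel (Rule 14), but Zankel is never earned.

No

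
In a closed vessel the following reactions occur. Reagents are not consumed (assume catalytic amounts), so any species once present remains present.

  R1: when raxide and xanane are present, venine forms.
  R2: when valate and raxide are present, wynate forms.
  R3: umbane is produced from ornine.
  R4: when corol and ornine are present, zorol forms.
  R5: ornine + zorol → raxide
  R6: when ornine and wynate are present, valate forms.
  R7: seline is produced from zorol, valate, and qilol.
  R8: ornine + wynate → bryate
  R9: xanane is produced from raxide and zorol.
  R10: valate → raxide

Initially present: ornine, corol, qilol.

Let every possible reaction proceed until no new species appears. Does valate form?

No

valate would need ornine and wynate (R6), but wynate never forms.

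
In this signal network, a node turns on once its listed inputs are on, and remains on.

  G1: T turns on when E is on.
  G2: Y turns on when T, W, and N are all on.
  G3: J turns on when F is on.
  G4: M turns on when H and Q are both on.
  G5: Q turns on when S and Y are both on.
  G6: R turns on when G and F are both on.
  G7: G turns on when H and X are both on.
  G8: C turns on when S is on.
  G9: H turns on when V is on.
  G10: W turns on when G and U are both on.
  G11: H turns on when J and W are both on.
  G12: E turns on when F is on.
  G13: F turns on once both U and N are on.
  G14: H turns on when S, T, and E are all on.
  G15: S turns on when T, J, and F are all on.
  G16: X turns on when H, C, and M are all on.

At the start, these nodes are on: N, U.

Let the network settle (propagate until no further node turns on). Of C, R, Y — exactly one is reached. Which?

C

G13: U and N on → F on.
G12: F on → E on.
F is on, so J turns on (G3).
G1: E on → T on.
G15: T, J, and F on → S on.
S is on, so C turns on (G8).
Y would need T, W, and N (G2), but W never turns on. R would need G and F (G6), but G never turns on.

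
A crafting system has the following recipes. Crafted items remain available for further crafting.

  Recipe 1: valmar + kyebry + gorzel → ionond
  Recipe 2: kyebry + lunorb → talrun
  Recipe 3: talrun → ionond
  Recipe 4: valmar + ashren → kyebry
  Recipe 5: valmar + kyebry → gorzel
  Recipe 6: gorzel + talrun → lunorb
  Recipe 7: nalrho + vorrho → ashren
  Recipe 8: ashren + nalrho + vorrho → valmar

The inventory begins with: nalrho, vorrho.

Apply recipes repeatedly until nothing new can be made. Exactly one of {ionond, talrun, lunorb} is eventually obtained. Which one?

Using Recipe 7, nalrho and vorrho make ashren.
ashren + nalrho + vorrho → valmar (Recipe 8).
valmar + ashren → kyebry (Recipe 4).
Using Recipe 5, valmar and kyebry make gorzel.
Using Recipe 1, valmar, kyebry, and gorzel make ionond.
lunorb would need gorzel and talrun (Recipe 6), but talrun is never obtained. talrun would need kyebry and lunorb (Recipe 2), but lunorb is never obtained.

ionond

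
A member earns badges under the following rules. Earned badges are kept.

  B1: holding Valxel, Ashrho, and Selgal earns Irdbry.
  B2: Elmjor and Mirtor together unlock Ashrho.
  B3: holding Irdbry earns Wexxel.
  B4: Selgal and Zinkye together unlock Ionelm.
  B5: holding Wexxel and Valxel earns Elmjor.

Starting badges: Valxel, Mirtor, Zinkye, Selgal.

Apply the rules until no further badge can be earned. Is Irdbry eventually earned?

No

Irdbry would need Valxel, Ashrho, and Selgal (B1), but Ashrho is never earned.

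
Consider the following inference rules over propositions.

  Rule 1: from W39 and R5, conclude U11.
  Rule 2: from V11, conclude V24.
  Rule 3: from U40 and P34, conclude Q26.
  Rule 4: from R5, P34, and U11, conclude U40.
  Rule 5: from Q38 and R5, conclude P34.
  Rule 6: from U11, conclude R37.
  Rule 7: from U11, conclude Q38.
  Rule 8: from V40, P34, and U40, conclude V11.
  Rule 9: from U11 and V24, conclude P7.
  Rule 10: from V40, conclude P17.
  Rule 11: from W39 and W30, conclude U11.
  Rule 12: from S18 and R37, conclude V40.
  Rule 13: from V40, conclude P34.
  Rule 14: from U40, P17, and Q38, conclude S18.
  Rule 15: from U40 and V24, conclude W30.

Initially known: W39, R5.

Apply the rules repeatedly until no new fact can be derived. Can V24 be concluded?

V24 would need V11 (Rule 2), but V11 is never established.

No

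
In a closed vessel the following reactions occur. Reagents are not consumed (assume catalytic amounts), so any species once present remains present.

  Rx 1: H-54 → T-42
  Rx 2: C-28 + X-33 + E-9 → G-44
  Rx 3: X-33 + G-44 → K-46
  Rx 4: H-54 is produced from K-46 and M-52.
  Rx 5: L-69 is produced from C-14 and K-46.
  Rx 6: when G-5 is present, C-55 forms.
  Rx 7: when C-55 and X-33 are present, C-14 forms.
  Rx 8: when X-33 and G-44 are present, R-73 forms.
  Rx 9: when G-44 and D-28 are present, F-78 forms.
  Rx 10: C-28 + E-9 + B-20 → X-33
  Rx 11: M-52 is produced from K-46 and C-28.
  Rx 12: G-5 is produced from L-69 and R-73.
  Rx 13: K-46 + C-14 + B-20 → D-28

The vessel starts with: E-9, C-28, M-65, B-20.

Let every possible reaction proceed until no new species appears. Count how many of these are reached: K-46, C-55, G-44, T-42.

3

C-28, E-9, and B-20 present → X-33 forms (Rx 10).
C-28, X-33, and E-9 present → G-44 forms (Rx 2).
X-33 and G-44 present → K-46 forms (Rx 3).
K-46 and C-28 present → M-52 forms (Rx 11).
K-46 and M-52 present → H-54 forms (Rx 4).
H-54 present → T-42 forms (Rx 1).
K-46: reached.
C-55 would need G-5 (Rx 6), but G-5 never forms.
G-44: reached.
T-42: reached.
Reached: K-46, G-44, and T-42 — 3 of the 4.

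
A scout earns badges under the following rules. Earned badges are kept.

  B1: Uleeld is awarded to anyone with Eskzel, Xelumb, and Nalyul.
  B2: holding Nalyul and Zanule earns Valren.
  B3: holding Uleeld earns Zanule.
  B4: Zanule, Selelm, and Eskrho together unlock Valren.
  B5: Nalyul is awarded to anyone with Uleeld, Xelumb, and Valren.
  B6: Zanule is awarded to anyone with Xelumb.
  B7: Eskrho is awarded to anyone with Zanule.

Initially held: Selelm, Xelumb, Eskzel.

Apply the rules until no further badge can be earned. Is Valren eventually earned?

Yes

With Xelumb, Zanule is earned (B6).
With Zanule, Eskrho is earned (B7).
With Zanule, Selelm, and Eskrho, Valren is earned (B4).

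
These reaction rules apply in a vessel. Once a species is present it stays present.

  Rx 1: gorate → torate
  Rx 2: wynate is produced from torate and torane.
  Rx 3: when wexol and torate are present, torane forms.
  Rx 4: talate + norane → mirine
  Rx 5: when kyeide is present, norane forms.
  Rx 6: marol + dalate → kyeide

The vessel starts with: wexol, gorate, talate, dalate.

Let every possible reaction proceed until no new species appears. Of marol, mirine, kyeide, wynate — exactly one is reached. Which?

gorate present → torate forms (Rx 1).
wexol and torate present → torane forms (Rx 3).
torate and torane present → wynate forms (Rx 2).
kyeide would need marol and dalate (Rx 6), but marol never forms. mirine would need talate and norane (Rx 4), but norane never forms. No rule produces marol, and it is not given.

wynate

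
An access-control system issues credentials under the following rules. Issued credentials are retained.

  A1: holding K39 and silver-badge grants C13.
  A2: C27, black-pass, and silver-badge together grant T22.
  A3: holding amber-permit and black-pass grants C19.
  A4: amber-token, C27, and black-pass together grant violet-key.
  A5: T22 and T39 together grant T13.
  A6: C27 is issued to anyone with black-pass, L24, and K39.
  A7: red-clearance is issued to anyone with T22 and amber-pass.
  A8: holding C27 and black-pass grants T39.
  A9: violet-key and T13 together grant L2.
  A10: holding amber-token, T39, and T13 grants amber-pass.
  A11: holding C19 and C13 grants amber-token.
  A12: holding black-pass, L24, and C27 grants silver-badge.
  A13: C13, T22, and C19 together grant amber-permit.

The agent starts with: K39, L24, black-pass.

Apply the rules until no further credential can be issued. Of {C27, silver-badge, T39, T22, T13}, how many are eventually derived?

5

Holding black-pass, L24, and K39 grants C27 (A6).
Holding black-pass, L24, and C27 grants silver-badge (A12).
Holding C27 and black-pass grants T39 (A8).
Holding C27, black-pass, and silver-badge grants T22 (A2).
Holding T22 and T39 grants T13 (A5).
C27: reached.
silver-badge: reached.
T39: reached.
T22: reached.
T13: reached.
All 5 are reached.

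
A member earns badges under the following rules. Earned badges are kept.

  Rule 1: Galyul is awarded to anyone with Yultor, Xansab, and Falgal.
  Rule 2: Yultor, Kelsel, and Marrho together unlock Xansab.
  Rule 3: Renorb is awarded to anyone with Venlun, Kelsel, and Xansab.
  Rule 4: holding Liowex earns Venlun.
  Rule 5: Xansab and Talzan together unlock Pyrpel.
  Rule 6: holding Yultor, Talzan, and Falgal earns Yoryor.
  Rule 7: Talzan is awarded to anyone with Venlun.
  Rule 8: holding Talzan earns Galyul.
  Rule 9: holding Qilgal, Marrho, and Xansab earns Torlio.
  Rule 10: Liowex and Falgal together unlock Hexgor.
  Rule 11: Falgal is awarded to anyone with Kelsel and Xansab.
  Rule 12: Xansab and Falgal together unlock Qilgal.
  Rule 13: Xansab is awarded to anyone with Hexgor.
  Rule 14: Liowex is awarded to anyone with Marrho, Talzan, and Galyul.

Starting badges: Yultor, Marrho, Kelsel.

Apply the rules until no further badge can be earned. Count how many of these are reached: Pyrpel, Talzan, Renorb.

0

Pyrpel would need Xansab and Talzan (Rule 5), but Talzan is never earned.
Talzan would need Venlun (Rule 7), but Venlun is never earned.
Renorb would need Venlun, Kelsel, and Xansab (Rule 3), but Venlun is never earned.
None of the 3 are reached.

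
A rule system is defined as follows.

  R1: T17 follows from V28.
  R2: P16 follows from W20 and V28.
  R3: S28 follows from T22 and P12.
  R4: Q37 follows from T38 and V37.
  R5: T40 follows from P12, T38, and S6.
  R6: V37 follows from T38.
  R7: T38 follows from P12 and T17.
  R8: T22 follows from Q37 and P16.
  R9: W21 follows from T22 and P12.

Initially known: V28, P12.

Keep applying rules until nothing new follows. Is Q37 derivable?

Yes

From V28, R1 gives T17.
From P12 and T17, R7 gives T38.
T38 holds, so V37 follows (R6).
T38 and V37 hold, so Q37 follows (R4).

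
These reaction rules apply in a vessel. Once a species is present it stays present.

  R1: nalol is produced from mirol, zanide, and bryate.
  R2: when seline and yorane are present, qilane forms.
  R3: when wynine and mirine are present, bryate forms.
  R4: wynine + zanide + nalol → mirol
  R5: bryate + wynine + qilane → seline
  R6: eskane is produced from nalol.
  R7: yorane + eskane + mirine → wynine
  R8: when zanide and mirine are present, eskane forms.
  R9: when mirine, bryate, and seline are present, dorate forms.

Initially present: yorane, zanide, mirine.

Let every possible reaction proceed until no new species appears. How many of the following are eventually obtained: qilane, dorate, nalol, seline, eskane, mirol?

1

zanide and mirine present → eskane forms (R8).
qilane would need seline and yorane (R2), but seline never forms.
dorate would need mirine, bryate, and seline (R9), but seline never forms.
nalol would need mirol, zanide, and bryate (R1), but mirol never forms.
seline would need bryate, wynine, and qilane (R5), but qilane never forms.
eskane: reached.
mirol would need wynine, zanide, and nalol (R4), but nalol never forms.
Reached: eskane — 1 of the 6.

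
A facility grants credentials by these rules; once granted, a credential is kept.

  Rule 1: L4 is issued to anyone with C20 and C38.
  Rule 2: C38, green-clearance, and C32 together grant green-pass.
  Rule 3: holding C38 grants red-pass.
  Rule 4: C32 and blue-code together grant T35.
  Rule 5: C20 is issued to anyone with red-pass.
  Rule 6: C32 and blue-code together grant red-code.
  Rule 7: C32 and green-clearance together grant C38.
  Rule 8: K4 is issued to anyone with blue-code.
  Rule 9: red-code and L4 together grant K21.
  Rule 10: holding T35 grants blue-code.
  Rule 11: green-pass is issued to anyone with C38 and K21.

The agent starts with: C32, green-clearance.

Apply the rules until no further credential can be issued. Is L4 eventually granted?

Holding C32 and green-clearance grants C38 (Rule 7).
Holding C38 grants red-pass (Rule 3).
Holding red-pass grants C20 (Rule 5).
Holding C20 and C38 grants L4 (Rule 1).

Yes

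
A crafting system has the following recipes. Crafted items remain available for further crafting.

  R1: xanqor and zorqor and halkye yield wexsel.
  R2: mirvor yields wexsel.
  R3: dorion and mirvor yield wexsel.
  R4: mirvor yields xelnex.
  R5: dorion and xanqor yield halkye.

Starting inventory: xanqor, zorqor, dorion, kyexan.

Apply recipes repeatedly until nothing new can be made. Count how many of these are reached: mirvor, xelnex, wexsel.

Using R5, dorion and xanqor make halkye.
Using R1, xanqor, zorqor, and halkye make wexsel.
No rule produces mirvor, and it is not given.
xelnex would need mirvor (R4), but mirvor is never obtained.
wexsel: reached.
Reached: wexsel — 1 of the 3.

1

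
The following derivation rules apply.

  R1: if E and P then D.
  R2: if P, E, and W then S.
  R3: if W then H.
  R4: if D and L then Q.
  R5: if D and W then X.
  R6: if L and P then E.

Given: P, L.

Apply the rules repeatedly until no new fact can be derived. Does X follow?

No

X would need D and W (R5), but W is never established.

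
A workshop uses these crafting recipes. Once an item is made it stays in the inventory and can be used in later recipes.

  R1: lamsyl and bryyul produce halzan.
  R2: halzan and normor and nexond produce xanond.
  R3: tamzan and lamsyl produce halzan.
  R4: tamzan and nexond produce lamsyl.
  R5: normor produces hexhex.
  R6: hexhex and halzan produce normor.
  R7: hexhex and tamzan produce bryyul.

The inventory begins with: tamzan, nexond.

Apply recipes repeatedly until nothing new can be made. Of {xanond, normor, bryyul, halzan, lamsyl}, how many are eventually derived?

Using R4, tamzan and nexond make lamsyl.
tamzan and lamsyl → halzan (R3).
xanond would need halzan, normor, and nexond (R2), but normor is never obtained.
normor would need hexhex and halzan (R6), but hexhex is never obtained.
bryyul would need hexhex and tamzan (R7), but hexhex is never obtained.
halzan: reached.
lamsyl: reached.
Reached: halzan and lamsyl — 2 of the 5.

2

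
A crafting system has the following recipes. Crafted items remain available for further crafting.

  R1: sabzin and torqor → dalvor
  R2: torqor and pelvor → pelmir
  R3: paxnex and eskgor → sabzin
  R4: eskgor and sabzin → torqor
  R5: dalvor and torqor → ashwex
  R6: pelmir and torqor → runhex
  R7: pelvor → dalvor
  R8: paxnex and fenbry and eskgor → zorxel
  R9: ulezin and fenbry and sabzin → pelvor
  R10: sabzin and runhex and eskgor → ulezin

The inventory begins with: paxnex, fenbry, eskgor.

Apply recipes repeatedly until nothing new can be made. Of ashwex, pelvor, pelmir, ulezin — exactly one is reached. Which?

Using R3, paxnex and eskgor make sabzin.
eskgor and sabzin → torqor (R4).
sabzin and torqor → dalvor (R1).
Using R5, dalvor and torqor make ashwex.
ulezin would need sabzin, runhex, and eskgor (R10), but runhex is never obtained. pelmir would need torqor and pelvor (R2), but pelvor is never obtained. pelvor would need ulezin, fenbry, and sabzin (R9), but ulezin is never obtained.

ashwex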